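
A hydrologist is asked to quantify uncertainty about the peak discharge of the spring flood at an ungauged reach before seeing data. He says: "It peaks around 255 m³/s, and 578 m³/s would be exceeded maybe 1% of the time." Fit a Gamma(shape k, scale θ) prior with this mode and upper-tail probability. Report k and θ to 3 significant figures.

k ≈ 8.16, θ ≈ 35.6

Gamma(k,θ) with k>1 has mode (k−1)θ, so θ = 255/(k−1).
Need P(X < 578) = 0.99 with θ tied to k this way. Start at k = 2, θ = 255: P(X<578) ≈ 0.661.
Too low — raise k to concentrate. Iterating converges to k ≈ 8.16.
Then θ = 255/(8.16−1) ≈ 35.6.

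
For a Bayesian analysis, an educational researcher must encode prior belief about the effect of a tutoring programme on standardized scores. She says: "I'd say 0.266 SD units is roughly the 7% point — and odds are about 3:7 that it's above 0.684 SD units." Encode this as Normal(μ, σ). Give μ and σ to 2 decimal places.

The p-quantile of Normal(μ,σ) is μ + z_p·σ, with z_{0.07} = -1.476 and z_{0.7} = 0.5244.
Eliminate σ: μ = (z₂·x₁ − z₁·x₂)/(z₂ − z₁) = (0.5244·0.266 − (-1.476)·0.684)/2 = 0.57.
Then σ = (x₂ − x₁)/(z₂ − z₁) = (0.684 − 0.266)/2 = 0.21.

μ = 0.57, σ = 0.21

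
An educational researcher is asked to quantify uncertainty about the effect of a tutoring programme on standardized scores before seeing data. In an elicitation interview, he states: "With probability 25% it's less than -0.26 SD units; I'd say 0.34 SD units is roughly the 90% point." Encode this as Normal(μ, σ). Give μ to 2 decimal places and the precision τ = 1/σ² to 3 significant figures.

The p-quantile of Normal(μ,σ) is μ + z_p·σ, with z_{0.25} = -0.6745 and z_{0.9} = 1.282.
Eliminate σ: μ = (z₂·x₁ − z₁·x₂)/(z₂ − z₁) = (1.282·-0.26 − (-0.6745)·0.34)/1.956 = -0.05.
Then σ = (x₂ − x₁)/(z₂ − z₁) = (0.34 − -0.26)/1.956 = 0.31.
Precision τ = 1/σ² = 1/0.3067² = 10.6.

μ = -0.05, τ = 10.6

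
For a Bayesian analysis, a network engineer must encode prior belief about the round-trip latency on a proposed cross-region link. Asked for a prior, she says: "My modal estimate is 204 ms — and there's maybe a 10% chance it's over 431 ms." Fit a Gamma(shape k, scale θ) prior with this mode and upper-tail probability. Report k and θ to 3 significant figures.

Gamma(k,θ) with k>1 has mode (k−1)θ, so θ = 204/(k−1).
Need P(X < 431) = 0.9 with θ tied to k this way. Start at k = 2, θ = 204: P(X<431) ≈ 0.624.
Too low — raise k to concentrate. Iterating converges to k ≈ 4.43.
Then θ = 204/(4.43−1) ≈ 59.4.

k ≈ 4.43, θ ≈ 59.4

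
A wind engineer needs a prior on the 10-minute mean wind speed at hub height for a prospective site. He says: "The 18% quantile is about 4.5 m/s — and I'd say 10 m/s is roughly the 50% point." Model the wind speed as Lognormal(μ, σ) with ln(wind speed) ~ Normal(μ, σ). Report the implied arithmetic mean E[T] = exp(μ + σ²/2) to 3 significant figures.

If T ~ Lognormal(μ,σ) then ln T ~ Normal(μ,σ), so the p-quantile of ln T is μ + z_p·σ.
ln(4.5) = 1.504 and ln(10) = 2.303; z_{0.18} = -0.9154, z_{0.5} = 0.
σ = (2.303 − 1.504)/(0 − (-0.9154)) = 0.872.
μ = 1.504 − (-0.9154)·0.872 = 2.303.
E[T] = exp(μ + σ²/2) = exp(2.303 + 0.3805) = 14.6 m/s.

E[T] ≈ 14.6 m/s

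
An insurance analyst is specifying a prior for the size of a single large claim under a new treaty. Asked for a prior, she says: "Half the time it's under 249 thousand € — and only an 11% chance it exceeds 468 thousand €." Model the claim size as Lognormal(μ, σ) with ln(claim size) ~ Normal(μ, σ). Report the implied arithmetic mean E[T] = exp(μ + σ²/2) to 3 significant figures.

E[T] ≈ 284 thousand €

If T ~ Lognormal(μ,σ) then ln T ~ Normal(μ,σ), so the p-quantile of ln T is μ + z_p·σ.
ln(249) = 5.517 and ln(468) = 6.148; z_{0.5} = 0, z_{0.89} = 1.227.
σ = (6.148 − 5.517)/(1.227 − (0)) = 0.514.
μ = 5.517 − (0)·0.514 = 5.517.
E[T] = exp(μ + σ²/2) = exp(5.517 + 0.1323) = 284 thousand €.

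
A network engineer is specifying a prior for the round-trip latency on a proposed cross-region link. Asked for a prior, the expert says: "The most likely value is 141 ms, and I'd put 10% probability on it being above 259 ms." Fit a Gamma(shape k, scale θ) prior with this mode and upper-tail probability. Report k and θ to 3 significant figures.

k ≈ 6.16, θ ≈ 27.3

Gamma(k,θ) with k>1 has mode (k−1)θ, so θ = 141/(k−1).
Need P(X < 259) = 0.9 with θ tied to k this way. Start at k = 2, θ = 141: P(X<259) ≈ 0.548.
Too low — raise k to concentrate. Iterating converges to k ≈ 6.16.
Then θ = 141/(6.16−1) ≈ 27.3.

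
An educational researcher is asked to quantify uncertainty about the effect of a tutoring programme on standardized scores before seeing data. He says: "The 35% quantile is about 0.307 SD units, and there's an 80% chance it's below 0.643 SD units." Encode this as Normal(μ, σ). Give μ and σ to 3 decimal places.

μ = 0.413, σ = 0.274

The p-quantile of Normal(μ,σ) is μ + z_p·σ, with z_{0.35} = -0.3853 and z_{0.8} = 0.8416.
Eliminate σ: μ = (z₂·x₁ − z₁·x₂)/(z₂ − z₁) = (0.8416·0.307 − (-0.3853)·0.643)/1.227 = 0.413.
Then σ = (x₂ − x₁)/(z₂ − z₁) = (0.643 − 0.307)/1.227 = 0.274.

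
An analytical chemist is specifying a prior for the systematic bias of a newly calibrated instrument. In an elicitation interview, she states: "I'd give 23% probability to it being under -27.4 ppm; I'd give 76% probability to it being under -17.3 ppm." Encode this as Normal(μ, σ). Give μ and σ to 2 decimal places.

For Normal(μ,σ), the p-quantile is μ + z_p·σ. Here z_{0.23} = -0.7388, z_{0.76} = 0.7063.
So -27.4 = μ − 0.7388σ and -17.3 = μ + 0.7063σ.
Subtracting: σ = (-17.3 − -27.4)/(0.7063 − (-0.7388)) = 6.99.
Then μ = -27.4 − (-0.7388)·6.99 = -22.24.

μ = -22.24, σ = 6.99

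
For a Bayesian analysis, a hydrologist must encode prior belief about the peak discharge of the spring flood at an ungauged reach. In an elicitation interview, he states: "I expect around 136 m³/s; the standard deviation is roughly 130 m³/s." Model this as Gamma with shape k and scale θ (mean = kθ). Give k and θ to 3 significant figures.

For Gamma(k, scale θ): mean = kθ, variance = kθ², so CV = 1/√k.
CV = SD/mean = 130/136 = 0.9559, hence k = 1/CV² = 1.09.
Then θ = mean/k = 136/1.09 = 124.

k ≈ 1.09, θ ≈ 124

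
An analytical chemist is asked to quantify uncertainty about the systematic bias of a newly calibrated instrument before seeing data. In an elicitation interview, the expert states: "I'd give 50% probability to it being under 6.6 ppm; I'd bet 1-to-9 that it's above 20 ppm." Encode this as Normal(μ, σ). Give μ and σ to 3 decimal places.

For Normal(μ,σ), the p-quantile is μ + z_p·σ. Here z_{0.5} = 0, z_{0.9} = 1.282.
So 6.6 = μ + 0σ and 20 = μ + 1.282σ.
Subtracting: σ = (20 − 6.6)/(1.282 − (0)) = 10.456.
Then μ = 6.6 − (0)·10.456 = 6.600.

μ = 6.600, σ = 10.456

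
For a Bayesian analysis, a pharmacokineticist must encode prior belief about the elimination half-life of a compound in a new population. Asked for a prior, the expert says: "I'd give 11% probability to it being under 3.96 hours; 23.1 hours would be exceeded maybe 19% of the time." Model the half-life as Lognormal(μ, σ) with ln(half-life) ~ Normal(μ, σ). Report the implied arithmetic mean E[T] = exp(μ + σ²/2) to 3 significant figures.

E[T] ≈ 15.7 hours

If T ~ Lognormal(μ,σ) then ln T ~ Normal(μ,σ), so the p-quantile of ln T is μ + z_p·σ.
ln(3.96) = 1.376 and ln(23.1) = 3.14; z_{0.11} = -1.227, z_{0.81} = 0.8779.
σ = (3.14 − 1.376)/(0.8779 − (-1.227)) = 0.838.
μ = 1.376 − (-1.227)·0.838 = 2.404.
E[T] = exp(μ + σ²/2) = exp(2.404 + 0.3512) = 15.7 hours.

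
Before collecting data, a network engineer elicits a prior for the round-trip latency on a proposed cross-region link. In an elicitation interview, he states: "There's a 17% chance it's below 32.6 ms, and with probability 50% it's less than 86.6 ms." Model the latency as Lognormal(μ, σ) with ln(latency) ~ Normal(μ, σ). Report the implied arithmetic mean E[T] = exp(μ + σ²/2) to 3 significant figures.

If T ~ Lognormal(μ,σ) then ln T ~ Normal(μ,σ), so the p-quantile of ln T is μ + z_p·σ.
ln(32.6) = 3.484 and ln(86.6) = 4.461; z_{0.17} = -0.9542, z_{0.5} = 0.
σ = (4.461 − 3.484)/(0 − (-0.9542)) = 1.024.
μ = 3.484 − (-0.9542)·1.024 = 4.461.
E[T] = exp(μ + σ²/2) = exp(4.461 + 0.5242) = 146 ms.

E[T] ≈ 146 ms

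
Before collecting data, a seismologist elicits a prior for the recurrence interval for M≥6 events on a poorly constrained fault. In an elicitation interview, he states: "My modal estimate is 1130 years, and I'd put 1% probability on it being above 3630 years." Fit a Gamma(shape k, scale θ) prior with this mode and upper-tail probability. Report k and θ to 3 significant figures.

Gamma(k,θ) with k>1 has mode (k−1)θ, so θ = 1130/(k−1).
Need P(X < 3630) = 0.99 with θ tied to k this way. Start at k = 2, θ = 1130: P(X<3630) ≈ 0.830.
Too low — raise k to concentrate. Iterating converges to k ≈ 4.25.
Then θ = 1130/(4.25−1) ≈ 348.

k ≈ 4.25, θ ≈ 348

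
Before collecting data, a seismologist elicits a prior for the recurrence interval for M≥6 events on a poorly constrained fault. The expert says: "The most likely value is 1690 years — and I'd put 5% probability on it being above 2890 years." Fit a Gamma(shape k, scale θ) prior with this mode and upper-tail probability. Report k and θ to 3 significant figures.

Gamma(k,θ) with k>1 has mode (k−1)θ, so θ = 1690/(k−1).
Need P(X < 2890) = 0.95 with θ tied to k this way. Start at k = 2, θ = 1690: P(X<2890) ≈ 0.510.
Too low — raise k to concentrate. Iterating converges to k ≈ 10.7.
Then θ = 1690/(10.7−1) ≈ 174.

k ≈ 10.7, θ ≈ 174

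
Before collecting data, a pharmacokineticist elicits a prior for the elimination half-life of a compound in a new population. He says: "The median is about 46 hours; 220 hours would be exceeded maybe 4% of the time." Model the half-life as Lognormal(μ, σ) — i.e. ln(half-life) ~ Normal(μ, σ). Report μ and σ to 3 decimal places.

μ ≈ 3.829, σ ≈ 0.894

If T ~ Lognormal(μ,σ) then ln T ~ Normal(μ,σ), so the p-quantile of ln T is μ + z_p·σ.
ln(46) = 3.829 and ln(220) = 5.394; z_{0.5} = 0, z_{0.96} = 1.751.
σ = (5.394 − 3.829)/(1.751 − (0)) = 0.894.
μ = 3.829 − (0)·0.894 = 3.829.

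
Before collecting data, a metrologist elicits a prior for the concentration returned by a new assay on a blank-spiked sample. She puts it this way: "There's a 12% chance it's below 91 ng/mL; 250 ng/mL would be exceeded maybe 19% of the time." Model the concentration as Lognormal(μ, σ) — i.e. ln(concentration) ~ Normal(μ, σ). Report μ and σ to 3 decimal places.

μ ≈ 5.089, σ ≈ 0.492

If T ~ Lognormal(μ,σ) then ln T ~ Normal(μ,σ), so the p-quantile of ln T is μ + z_p·σ.
ln(91) = 4.511 and ln(250) = 5.521; z_{0.12} = -1.175, z_{0.81} = 0.8779.
σ = (5.521 − 4.511)/(0.8779 − (-1.175)) = 0.492.
μ = 4.511 − (-1.175)·0.492 = 5.089.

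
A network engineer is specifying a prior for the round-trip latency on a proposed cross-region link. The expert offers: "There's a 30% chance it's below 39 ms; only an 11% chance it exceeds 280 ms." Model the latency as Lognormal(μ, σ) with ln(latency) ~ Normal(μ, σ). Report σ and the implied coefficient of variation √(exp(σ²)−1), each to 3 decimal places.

σ ≈ 1.126, CV ≈ 1.597

If T ~ Lognormal(μ,σ) then ln T ~ Normal(μ,σ), so the p-quantile of ln T is μ + z_p·σ.
ln(39) = 3.664 and ln(280) = 5.635; z_{0.3} = -0.5244, z_{0.89} = 1.227.
σ = (5.635 − 3.664)/(1.227 − (-0.5244)) = 1.126.
μ = 3.664 − (-0.5244)·1.126 = 4.254.
CV = √(exp(σ²)−1) = √(exp(1.2675)−1) = 1.597.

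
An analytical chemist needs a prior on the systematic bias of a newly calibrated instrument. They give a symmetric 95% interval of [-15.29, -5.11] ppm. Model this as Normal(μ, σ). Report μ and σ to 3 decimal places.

μ = -10.200, σ = 2.597

A symmetric 95% interval runs μ ± z·σ with z = 1.96.
Half-width = 5.09, so σ = 5.09/1.96 = 2.597.
μ is the interval midpoint, -10.200.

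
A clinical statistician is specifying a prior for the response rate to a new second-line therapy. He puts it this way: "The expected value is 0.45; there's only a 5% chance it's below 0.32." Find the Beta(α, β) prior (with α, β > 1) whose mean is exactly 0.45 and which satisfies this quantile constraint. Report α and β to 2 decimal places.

α ≈ 17.02, β ≈ 20.80

With mean 0.45 fixed, write α = 0.45s, β = 0.55s where s = α+β.
Need P(θ < 0.32) = 0.05 under Beta(0.45s, 0.55s). Normal approximation: (q−m)/√(m(1−m)/s) ≈ z_{0.05} = -1.64, so s ≈ 0.45·0.55·(-1.64)²/(0.32−0.45)² = 39.6.
At s = 39.6: P(θ<0.32) ≈ 0.046. Adjusting to match 0.05 gives s ≈ 37.82.
So α = 0.45·37.82 ≈ 17.02, β = 0.55·37.82 ≈ 20.80.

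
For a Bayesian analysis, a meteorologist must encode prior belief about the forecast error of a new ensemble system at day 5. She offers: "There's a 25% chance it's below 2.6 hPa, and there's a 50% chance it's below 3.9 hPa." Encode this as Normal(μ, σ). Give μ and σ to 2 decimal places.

μ = 3.90, σ = 1.93

For Normal(μ,σ), the p-quantile is μ + z_p·σ. Here z_{0.25} = -0.6745, z_{0.5} = 0.
So 2.6 = μ − 0.6745σ and 3.9 = μ + 0σ.
Subtracting: σ = (3.9 − 2.6)/(0 − (-0.6745)) = 1.93.
Then μ = 2.6 − (-0.6745)·1.93 = 3.90.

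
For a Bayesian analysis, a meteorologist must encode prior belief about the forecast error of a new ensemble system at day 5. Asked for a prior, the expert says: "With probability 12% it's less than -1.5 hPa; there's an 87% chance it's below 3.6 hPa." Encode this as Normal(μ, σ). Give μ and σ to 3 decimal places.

μ = 1.104, σ = 2.216

The p-quantile of Normal(μ,σ) is μ + z_p·σ, with z_{0.12} = -1.175 and z_{0.87} = 1.126.
Eliminate σ: μ = (z₂·x₁ − z₁·x₂)/(z₂ − z₁) = (1.126·-1.5 − (-1.175)·3.6)/2.301 = 1.104.
Then σ = (x₂ − x₁)/(z₂ − z₁) = (3.6 − -1.5)/2.301 = 2.216.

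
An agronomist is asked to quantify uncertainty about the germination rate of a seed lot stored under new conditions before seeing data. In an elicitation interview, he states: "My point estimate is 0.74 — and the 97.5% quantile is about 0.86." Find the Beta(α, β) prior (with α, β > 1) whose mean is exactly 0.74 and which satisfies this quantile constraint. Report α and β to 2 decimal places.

With mean 0.74 fixed, write α = 0.74s, β = 0.26s where s = α+β.
Need P(θ < 0.86) = 0.975 under Beta(0.74s, 0.26s). Normal approximation: (q−m)/√(m(1−m)/s) ≈ z_{0.975} = 1.96, so s ≈ 0.74·0.26·(1.96)²/(0.86−0.74)² = 51.3.
At s = 51.3: P(θ<0.86) ≈ 0.986. Adjusting to match 0.975 gives s ≈ 41.43.
So α = 0.74·41.43 ≈ 30.66, β = 0.26·41.43 ≈ 10.77.

α ≈ 30.66, β ≈ 10.77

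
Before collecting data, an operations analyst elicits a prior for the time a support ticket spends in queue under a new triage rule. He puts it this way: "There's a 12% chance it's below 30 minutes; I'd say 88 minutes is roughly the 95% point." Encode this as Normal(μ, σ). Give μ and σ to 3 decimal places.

μ = 54.168, σ = 20.569

For Normal(μ,σ), the p-quantile is μ + z_p·σ. Here z_{0.12} = -1.175, z_{0.95} = 1.645.
So 30 = μ − 1.175σ and 88 = μ + 1.645σ.
Subtracting: σ = (88 − 30)/(1.645 − (-1.175)) = 20.569.
Then μ = 30 − (-1.175)·20.569 = 54.168.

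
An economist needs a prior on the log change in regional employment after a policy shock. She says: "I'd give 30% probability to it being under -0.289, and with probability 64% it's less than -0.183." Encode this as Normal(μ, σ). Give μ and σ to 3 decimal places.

μ = -0.226, σ = 0.120

The p-quantile of Normal(μ,σ) is μ + z_p·σ, with z_{0.3} = -0.5244 and z_{0.64} = 0.3585.
Eliminate σ: μ = (z₂·x₁ − z₁·x₂)/(z₂ − z₁) = (0.3585·-0.289 − (-0.5244)·-0.183)/0.8829 = -0.226.
Then σ = (x₂ − x₁)/(z₂ − z₁) = (-0.183 − -0.289)/0.8829 = 0.120.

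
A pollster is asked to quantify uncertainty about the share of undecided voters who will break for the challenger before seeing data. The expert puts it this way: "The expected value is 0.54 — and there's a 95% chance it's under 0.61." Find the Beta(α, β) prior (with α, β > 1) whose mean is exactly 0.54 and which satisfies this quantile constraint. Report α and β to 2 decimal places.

With mean 0.54 fixed, write α = 0.54s, β = 0.46s where s = α+β.
Need P(θ < 0.61) = 0.95 under Beta(0.54s, 0.46s). Normal approximation: (q−m)/√(m(1−m)/s) ≈ z_{0.95} = 1.64, so s ≈ 0.54·0.46·(1.64)²/(0.61−0.54)² = 137.2.
At s = 137.2: P(θ<0.61) ≈ 0.951. Adjusting to match 0.95 gives s ≈ 134.97.
So α = 0.54·134.97 ≈ 72.89, β = 0.46·134.97 ≈ 62.09.

α ≈ 72.89, β ≈ 62.09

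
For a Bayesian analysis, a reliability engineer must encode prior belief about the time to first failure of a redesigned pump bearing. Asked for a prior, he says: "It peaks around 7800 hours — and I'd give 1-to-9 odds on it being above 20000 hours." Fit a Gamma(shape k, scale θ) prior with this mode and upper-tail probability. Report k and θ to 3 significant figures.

k ≈ 3.16, θ ≈ 3600

Gamma(k,θ) with k>1 has mode (k−1)θ, so θ = 7800/(k−1).
Need P(X < 20000) = 0.9 with θ tied to k this way. Start at k = 2, θ = 7800: P(X<20000) ≈ 0.726.
Too low — raise k to concentrate. Iterating converges to k ≈ 3.16.
Then θ = 7800/(3.16−1) ≈ 3600.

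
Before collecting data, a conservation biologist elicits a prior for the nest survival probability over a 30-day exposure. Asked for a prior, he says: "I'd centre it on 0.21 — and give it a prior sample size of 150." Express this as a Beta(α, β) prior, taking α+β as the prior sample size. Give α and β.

α = 31.5, β = 118.5

Under the effective-sample-size interpretation, Beta(α, β) has prior mean α/(α+β) and prior sample size α+β.
So α+β = 150 and α/(α+β) = 0.21, giving α = 0.21·150 = 31.5 and β = 150 − 31.5 = 118.5.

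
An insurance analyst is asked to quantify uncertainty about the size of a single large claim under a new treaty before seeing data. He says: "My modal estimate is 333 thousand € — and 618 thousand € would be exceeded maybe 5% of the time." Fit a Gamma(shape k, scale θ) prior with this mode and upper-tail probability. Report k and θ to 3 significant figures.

k ≈ 8.28, θ ≈ 45.7

Gamma(k,θ) with k>1 has mode (k−1)θ, so θ = 333/(k−1).
Need P(X < 618) = 0.95 with θ tied to k this way. Start at k = 2, θ = 333: P(X<618) ≈ 0.554.
Too low — raise k to concentrate. Iterating converges to k ≈ 8.28.
Then θ = 333/(8.28−1) ≈ 45.7.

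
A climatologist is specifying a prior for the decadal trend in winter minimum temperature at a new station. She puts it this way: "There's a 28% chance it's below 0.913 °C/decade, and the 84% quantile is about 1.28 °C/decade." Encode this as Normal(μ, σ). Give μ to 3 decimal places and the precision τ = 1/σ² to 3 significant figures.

For Normal(μ,σ), the p-quantile is μ + z_p·σ. Here z_{0.28} = -0.5828, z_{0.84} = 0.9945.
So 0.913 = μ − 0.5828σ and 1.28 = μ + 0.9945σ.
Subtracting: σ = (1.28 − 0.913)/(0.9945 − (-0.5828)) = 0.233.
Then μ = 0.913 − (-0.5828)·0.233 = 1.049.
Precision τ = 1/σ² = 1/0.2327² = 18.5.

μ = 1.049, τ = 18.5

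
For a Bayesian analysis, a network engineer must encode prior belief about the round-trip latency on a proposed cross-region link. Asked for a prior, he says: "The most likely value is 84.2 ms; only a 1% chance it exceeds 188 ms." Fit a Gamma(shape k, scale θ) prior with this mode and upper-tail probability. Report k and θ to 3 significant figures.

Gamma(k,θ) with k>1 has mode (k−1)θ, so θ = 84.2/(k−1).
Need P(X < 188) = 0.99 with θ tied to k this way. Start at k = 2, θ = 84.2: P(X<188) ≈ 0.653.
Too low — raise k to concentrate. Iterating converges to k ≈ 8.45.
Then θ = 84.2/(8.45−1) ≈ 11.3.

k ≈ 8.45, θ ≈ 11.3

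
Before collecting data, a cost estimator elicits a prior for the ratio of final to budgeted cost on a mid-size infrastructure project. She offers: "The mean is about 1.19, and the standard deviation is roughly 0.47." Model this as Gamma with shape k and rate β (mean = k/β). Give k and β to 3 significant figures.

For Gamma(k, rate β): mean = k/β, variance = k/β², so CV = 1/√k.
CV = SD/mean = 0.47/1.19 = 0.395, hence k = 1/CV² = 6.41.
Then β = k/mean = 6.41/1.19 = 5.39.

k ≈ 6.41, β ≈ 5.39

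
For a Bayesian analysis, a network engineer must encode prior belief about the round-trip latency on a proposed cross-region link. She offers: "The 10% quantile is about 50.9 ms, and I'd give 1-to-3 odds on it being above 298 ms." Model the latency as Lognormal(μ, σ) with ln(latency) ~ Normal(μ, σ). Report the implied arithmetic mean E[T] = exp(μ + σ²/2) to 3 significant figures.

E[T] ≈ 244 ms

If T ~ Lognormal(μ,σ) then ln T ~ Normal(μ,σ), so the p-quantile of ln T is μ + z_p·σ.
ln(50.9) = 3.93 and ln(298) = 5.697; z_{0.1} = -1.282, z_{0.75} = 0.6745.
σ = (5.697 − 3.93)/(0.6745 − (-1.282)) = 0.903.
μ = 3.93 − (-1.282)·0.903 = 5.088.
E[T] = exp(μ + σ²/2) = exp(5.088 + 0.4081) = 244 ms.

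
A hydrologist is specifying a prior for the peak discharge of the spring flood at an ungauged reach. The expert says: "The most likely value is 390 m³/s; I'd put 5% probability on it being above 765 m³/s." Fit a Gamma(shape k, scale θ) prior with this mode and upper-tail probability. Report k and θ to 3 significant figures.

Gamma(k,θ) with k>1 has mode (k−1)θ, so θ = 390/(k−1).
Need P(X < 765) = 0.95 with θ tied to k this way. Start at k = 2, θ = 390: P(X<765) ≈ 0.583.
Too low — raise k to concentrate. Iterating converges to k ≈ 7.11.
Then θ = 390/(7.11−1) ≈ 63.8.

k ≈ 7.11, θ ≈ 63.8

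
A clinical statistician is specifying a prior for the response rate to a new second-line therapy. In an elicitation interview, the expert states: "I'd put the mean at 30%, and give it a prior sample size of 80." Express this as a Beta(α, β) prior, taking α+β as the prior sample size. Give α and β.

Under the effective-sample-size interpretation, Beta(α, β) has prior mean α/(α+β) and prior sample size α+β.
So α+β = 80 and α/(α+β) = 0.3, giving α = 0.3·80 = 24 and β = 80 − 24 = 56.

α = 24, β = 56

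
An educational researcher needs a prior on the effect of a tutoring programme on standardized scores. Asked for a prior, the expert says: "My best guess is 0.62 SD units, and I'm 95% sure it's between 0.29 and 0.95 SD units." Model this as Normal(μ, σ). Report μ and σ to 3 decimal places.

μ = 0.620, σ = 0.168

A symmetric 95% interval runs μ ± z·σ with z = 1.96.
Half-width = 0.33, so σ = 0.33/1.96 = 0.168.
μ is the stated best guess, 0.620.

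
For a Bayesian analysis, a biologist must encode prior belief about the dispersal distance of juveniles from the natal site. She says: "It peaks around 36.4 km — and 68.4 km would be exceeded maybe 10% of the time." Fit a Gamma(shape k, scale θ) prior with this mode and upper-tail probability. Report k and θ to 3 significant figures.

k ≈ 5.8, θ ≈ 7.58

Gamma(k,θ) with k>1 has mode (k−1)θ, so θ = 36.4/(k−1).
Need P(X < 68.4) = 0.9 with θ tied to k this way. Start at k = 2, θ = 36.4: P(X<68.4) ≈ 0.560.
Too low — raise k to concentrate. Iterating converges to k ≈ 5.8.
Then θ = 36.4/(5.8−1) ≈ 7.58.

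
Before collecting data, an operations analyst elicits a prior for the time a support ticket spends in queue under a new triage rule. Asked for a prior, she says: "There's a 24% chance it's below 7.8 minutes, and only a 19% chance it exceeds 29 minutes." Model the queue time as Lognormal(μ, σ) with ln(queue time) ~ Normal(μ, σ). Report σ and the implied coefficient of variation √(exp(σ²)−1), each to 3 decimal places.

If T ~ Lognormal(μ,σ) then ln T ~ Normal(μ,σ), so the p-quantile of ln T is μ + z_p·σ.
ln(7.8) = 2.054 and ln(29) = 3.367; z_{0.24} = -0.7063, z_{0.81} = 0.8779.
σ = (3.367 − 2.054)/(0.8779 − (-0.7063)) = 0.829.
μ = 2.054 − (-0.7063)·0.829 = 2.640.
CV = √(exp(σ²)−1) = √(exp(0.6871)−1) = 0.994.

σ ≈ 0.829, CV ≈ 0.994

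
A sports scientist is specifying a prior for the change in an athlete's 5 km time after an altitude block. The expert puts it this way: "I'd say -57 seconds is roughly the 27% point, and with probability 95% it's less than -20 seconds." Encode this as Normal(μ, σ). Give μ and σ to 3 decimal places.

μ = -46.957, σ = 16.389

For Normal(μ,σ), the p-quantile is μ + z_p·σ. Here z_{0.27} = -0.6128, z_{0.95} = 1.645.
So -57 = μ − 0.6128σ and -20 = μ + 1.645σ.
Subtracting: σ = (-20 − -57)/(1.645 − (-0.6128)) = 16.389.
Then μ = -57 − (-0.6128)·16.389 = -46.957.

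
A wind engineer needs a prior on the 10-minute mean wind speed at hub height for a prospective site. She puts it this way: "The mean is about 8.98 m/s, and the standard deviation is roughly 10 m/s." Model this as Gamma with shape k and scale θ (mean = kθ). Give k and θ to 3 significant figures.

For Gamma(k, scale θ): mean = kθ, variance = kθ², so CV = 1/√k.
CV = SD/mean = 10/8.98 = 1.114, hence k = 1/CV² = 0.806.
Then θ = mean/k = 8.98/0.806 = 11.1.

k ≈ 0.806, θ ≈ 11.1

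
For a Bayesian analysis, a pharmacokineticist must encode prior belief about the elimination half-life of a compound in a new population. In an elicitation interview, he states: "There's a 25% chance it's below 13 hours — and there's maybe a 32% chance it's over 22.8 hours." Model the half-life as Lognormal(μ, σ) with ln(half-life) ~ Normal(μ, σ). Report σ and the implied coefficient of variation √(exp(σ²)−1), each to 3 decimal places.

If T ~ Lognormal(μ,σ) then ln T ~ Normal(μ,σ), so the p-quantile of ln T is μ + z_p·σ.
ln(13) = 2.565 and ln(22.8) = 3.127; z_{0.25} = -0.6745, z_{0.68} = 0.4677.
σ = (3.127 − 2.565)/(0.4677 − (-0.6745)) = 0.492.
μ = 2.565 − (-0.6745)·0.492 = 2.897.
CV = √(exp(σ²)−1) = √(exp(0.2419)−1) = 0.523.

σ ≈ 0.492, CV ≈ 0.523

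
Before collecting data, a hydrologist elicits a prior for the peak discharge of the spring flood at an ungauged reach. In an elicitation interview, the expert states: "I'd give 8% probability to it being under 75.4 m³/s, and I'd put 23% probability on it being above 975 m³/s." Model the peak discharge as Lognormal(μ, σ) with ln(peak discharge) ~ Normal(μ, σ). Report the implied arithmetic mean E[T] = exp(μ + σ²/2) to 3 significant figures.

E[T] ≈ 823 m³/s

If T ~ Lognormal(μ,σ) then ln T ~ Normal(μ,σ), so the p-quantile of ln T is μ + z_p·σ.
ln(75.4) = 4.323 and ln(975) = 6.882; z_{0.08} = -1.405, z_{0.77} = 0.7388.
σ = (6.882 − 4.323)/(0.7388 − (-1.405)) = 1.194.
μ = 4.323 − (-1.405)·1.194 = 6.000.
E[T] = exp(μ + σ²/2) = exp(6.000 + 0.7127) = 823 m³/s.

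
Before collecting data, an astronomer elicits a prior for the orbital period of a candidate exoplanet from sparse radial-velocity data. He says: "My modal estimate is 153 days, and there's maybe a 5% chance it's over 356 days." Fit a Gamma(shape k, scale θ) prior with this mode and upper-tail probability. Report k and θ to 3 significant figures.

Gamma(k,θ) with k>1 has mode (k−1)θ, so θ = 153/(k−1).
Need P(X < 356) = 0.95 with θ tied to k this way. Start at k = 2, θ = 153: P(X<356) ≈ 0.675.
Too low — raise k to concentrate. Iterating converges to k ≈ 4.84.
Then θ = 153/(4.84−1) ≈ 39.9.

k ≈ 4.84, θ ≈ 39.9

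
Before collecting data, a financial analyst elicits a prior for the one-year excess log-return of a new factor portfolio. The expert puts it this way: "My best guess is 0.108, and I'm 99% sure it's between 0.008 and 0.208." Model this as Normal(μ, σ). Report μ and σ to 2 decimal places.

μ = 0.11, σ = 0.04

A symmetric 99% interval runs μ ± z·σ with z = 2.576.
Half-width = 0.1, so σ = 0.1/2.576 = 0.04.
μ is the stated best guess, 0.11.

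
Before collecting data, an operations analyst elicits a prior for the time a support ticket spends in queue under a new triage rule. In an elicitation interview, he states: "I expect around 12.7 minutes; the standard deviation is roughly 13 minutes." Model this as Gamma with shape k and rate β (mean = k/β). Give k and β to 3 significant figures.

k ≈ 0.954, β ≈ 0.0751

For Gamma(k, rate β): mean = k/β, variance = k/β², so CV = 1/√k.
CV = SD/mean = 13/12.7 = 1.024, hence k = 1/CV² = 0.954.
Then β = k/mean = 0.954/12.7 = 0.0751.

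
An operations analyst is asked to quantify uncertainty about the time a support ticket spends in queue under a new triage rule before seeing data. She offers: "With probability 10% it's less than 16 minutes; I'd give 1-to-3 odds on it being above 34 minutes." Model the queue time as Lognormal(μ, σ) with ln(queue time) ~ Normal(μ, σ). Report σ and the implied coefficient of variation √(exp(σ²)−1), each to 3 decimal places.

σ ≈ 0.385, CV ≈ 0.400

If T ~ Lognormal(μ,σ) then ln T ~ Normal(μ,σ), so the p-quantile of ln T is μ + z_p·σ.
ln(16) = 2.773 and ln(34) = 3.526; z_{0.1} = -1.282, z_{0.75} = 0.6745.
σ = (3.526 − 2.773)/(0.6745 − (-1.282)) = 0.385.
μ = 2.773 − (-1.282)·0.385 = 3.266.
CV = √(exp(σ²)−1) = √(exp(0.1485)−1) = 0.400.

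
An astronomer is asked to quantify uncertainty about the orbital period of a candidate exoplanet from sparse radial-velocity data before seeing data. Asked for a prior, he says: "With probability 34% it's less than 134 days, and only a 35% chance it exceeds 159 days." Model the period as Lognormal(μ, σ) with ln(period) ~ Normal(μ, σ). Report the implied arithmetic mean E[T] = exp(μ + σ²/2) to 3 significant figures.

E[T] ≈ 150 days

If T ~ Lognormal(μ,σ) then ln T ~ Normal(μ,σ), so the p-quantile of ln T is μ + z_p·σ.
ln(134) = 4.898 and ln(159) = 5.069; z_{0.34} = -0.4125, z_{0.65} = 0.3853.
σ = (5.069 − 4.898)/(0.3853 − (-0.4125)) = 0.214.
μ = 4.898 − (-0.4125)·0.214 = 4.986.
E[T] = exp(μ + σ²/2) = exp(4.986 + 0.0230) = 150 days.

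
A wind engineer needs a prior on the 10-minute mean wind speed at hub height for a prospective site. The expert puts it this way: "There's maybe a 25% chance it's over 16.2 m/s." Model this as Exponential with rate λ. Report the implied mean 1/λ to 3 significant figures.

mean ≈ 11.7 m/s

P(T > 16.2) = e^(−λ·16.2) = 0.25, so λ = −ln(0.25)/16.2 = 0.0856.
Mean = 1/λ = 11.7 m/s.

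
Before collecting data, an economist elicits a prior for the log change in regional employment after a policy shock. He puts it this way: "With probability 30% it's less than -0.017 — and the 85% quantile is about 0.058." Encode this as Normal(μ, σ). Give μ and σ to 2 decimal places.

μ = 0.01, σ = 0.05

For Normal(μ,σ), the p-quantile is μ + z_p·σ. Here z_{0.3} = -0.5244, z_{0.85} = 1.036.
So -0.017 = μ − 0.5244σ and 0.058 = μ + 1.036σ.
Subtracting: σ = (0.058 − -0.017)/(1.036 − (-0.5244)) = 0.05.
Then μ = -0.017 − (-0.5244)·0.05 = 0.01.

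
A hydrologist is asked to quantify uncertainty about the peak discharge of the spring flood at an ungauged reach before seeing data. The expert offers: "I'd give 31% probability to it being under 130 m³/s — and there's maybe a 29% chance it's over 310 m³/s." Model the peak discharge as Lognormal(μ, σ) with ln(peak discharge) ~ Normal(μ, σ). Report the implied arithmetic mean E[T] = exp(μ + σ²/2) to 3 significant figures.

E[T] ≈ 276 m³/s

If T ~ Lognormal(μ,σ) then ln T ~ Normal(μ,σ), so the p-quantile of ln T is μ + z_p·σ.
ln(130) = 4.868 and ln(310) = 5.737; z_{0.31} = -0.4959, z_{0.71} = 0.5534.
σ = (5.737 − 4.868)/(0.5534 − (-0.4959)) = 0.828.
μ = 4.868 − (-0.4959)·0.828 = 5.278.
E[T] = exp(μ + σ²/2) = exp(5.278 + 0.3430) = 276 m³/s.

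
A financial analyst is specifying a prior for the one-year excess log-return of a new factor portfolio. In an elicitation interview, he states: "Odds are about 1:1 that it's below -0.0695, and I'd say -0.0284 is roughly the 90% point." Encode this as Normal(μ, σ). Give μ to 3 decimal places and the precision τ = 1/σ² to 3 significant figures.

The p-quantile of Normal(μ,σ) is μ + z_p·σ, with z_{0.5} = 0 and z_{0.9} = 1.282.
Eliminate σ: μ = (z₂·x₁ − z₁·x₂)/(z₂ − z₁) = (1.282·-0.0695 − (0)·-0.0284)/1.282 = -0.070.
Then σ = (x₂ − x₁)/(z₂ − z₁) = (-0.0284 − -0.0695)/1.282 = 0.032.
Precision τ = 1/σ² = 1/0.03207² = 972.

μ = -0.070, τ = 972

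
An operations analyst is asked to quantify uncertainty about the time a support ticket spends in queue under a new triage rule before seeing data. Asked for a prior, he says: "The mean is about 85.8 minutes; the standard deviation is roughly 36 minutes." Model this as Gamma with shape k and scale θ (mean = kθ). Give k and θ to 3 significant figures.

For Gamma(k, scale θ): mean = kθ, variance = kθ², so CV = 1/√k.
CV = SD/mean = 36/85.8 = 0.4196, hence k = 1/CV² = 5.68.
Then θ = mean/k = 85.8/5.68 = 15.1.

k ≈ 5.68, θ ≈ 15.1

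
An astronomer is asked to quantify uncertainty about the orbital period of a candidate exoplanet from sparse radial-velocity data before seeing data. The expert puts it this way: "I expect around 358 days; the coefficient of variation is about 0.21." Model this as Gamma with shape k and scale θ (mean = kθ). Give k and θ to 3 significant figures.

k ≈ 22.7, θ ≈ 15.8

For Gamma(k, scale θ): mean = kθ, variance = kθ², so CV = 1/√k.
CV = 0.21, hence k = 1/CV² = 22.7.
Then θ = mean/k = 358/22.7 = 15.8.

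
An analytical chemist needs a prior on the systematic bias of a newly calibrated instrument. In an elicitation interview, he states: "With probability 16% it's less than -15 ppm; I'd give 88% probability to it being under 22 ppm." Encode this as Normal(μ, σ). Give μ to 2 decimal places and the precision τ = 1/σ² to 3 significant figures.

The p-quantile of Normal(μ,σ) is μ + z_p·σ, with z_{0.16} = -0.9945 and z_{0.88} = 1.175.
Eliminate σ: μ = (z₂·x₁ − z₁·x₂)/(z₂ − z₁) = (1.175·-15 − (-0.9945)·22)/2.169 = 1.96.
Then σ = (x₂ − x₁)/(z₂ − z₁) = (22 − -15)/2.169 = 17.06.
Precision τ = 1/σ² = 1/17.06² = 0.00344.

μ = 1.96, τ = 0.00344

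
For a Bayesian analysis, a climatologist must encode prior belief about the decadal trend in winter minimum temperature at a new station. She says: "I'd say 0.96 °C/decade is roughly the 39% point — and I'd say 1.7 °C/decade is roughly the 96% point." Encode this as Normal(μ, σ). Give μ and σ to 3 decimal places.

μ = 1.062, σ = 0.365

The p-quantile of Normal(μ,σ) is μ + z_p·σ, with z_{0.39} = -0.2793 and z_{0.96} = 1.751.
Eliminate σ: μ = (z₂·x₁ − z₁·x₂)/(z₂ − z₁) = (1.751·0.96 − (-0.2793)·1.7)/2.03 = 1.062.
Then σ = (x₂ − x₁)/(z₂ − z₁) = (1.7 − 0.96)/2.03 = 0.365.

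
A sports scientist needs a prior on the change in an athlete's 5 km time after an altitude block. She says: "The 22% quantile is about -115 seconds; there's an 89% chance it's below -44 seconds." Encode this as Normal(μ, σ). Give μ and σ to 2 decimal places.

μ = -87.57, σ = 35.52

For Normal(μ,σ), the p-quantile is μ + z_p·σ. Here z_{0.22} = -0.7722, z_{0.89} = 1.227.
So -115 = μ − 0.7722σ and -44 = μ + 1.227σ.
Subtracting: σ = (-44 − -115)/(1.227 − (-0.7722)) = 35.52.
Then μ = -115 − (-0.7722)·35.52 = -87.57.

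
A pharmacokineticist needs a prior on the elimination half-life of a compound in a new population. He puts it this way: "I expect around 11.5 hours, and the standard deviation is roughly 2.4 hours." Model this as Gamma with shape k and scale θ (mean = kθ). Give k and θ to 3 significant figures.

For Gamma(k, scale θ): mean = kθ, variance = kθ², so CV = 1/√k.
CV = SD/mean = 2.4/11.5 = 0.2087, hence k = 1/CV² = 23.
Then θ = mean/k = 11.5/23 = 0.501.

k ≈ 23, θ ≈ 0.501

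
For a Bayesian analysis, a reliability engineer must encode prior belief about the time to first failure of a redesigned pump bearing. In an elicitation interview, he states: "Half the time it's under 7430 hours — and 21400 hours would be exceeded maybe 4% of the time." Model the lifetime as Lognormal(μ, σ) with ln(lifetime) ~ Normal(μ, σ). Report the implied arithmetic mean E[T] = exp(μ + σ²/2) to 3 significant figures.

If T ~ Lognormal(μ,σ) then ln T ~ Normal(μ,σ), so the p-quantile of ln T is μ + z_p·σ.
ln(7430) = 8.913 and ln(21400) = 9.971; z_{0.5} = 0, z_{0.96} = 1.751.
σ = (9.971 − 8.913)/(1.751 − (0)) = 0.604.
μ = 8.913 − (0)·0.604 = 8.913.
E[T] = exp(μ + σ²/2) = exp(8.913 + 0.1826) = 8920 hours.

E[T] ≈ 8920 hours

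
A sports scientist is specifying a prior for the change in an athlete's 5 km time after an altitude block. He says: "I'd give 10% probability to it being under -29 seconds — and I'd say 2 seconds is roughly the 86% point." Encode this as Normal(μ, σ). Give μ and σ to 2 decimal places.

For Normal(μ,σ), the p-quantile is μ + z_p·σ. Here z_{0.1} = -1.282, z_{0.86} = 1.08.
So -29 = μ − 1.282σ and 2 = μ + 1.08σ.
Subtracting: σ = (2 − -29)/(1.08 − (-1.282)) = 13.13.
Then μ = -29 − (-1.282)·13.13 = -12.18.

μ = -12.18, σ = 13.13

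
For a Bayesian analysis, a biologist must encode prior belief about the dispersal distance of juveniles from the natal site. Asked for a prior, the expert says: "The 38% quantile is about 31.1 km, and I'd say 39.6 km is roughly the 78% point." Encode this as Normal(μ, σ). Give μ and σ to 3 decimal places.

μ = 33.509, σ = 7.887

For Normal(μ,σ), the p-quantile is μ + z_p·σ. Here z_{0.38} = -0.3055, z_{0.78} = 0.7722.
So 31.1 = μ − 0.3055σ and 39.6 = μ + 0.7722σ.
Subtracting: σ = (39.6 − 31.1)/(0.7722 − (-0.3055)) = 7.887.
Then μ = 31.1 − (-0.3055)·7.887 = 33.509.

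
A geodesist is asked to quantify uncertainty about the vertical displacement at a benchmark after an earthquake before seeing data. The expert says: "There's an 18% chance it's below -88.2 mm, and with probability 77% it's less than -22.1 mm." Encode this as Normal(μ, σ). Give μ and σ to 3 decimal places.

μ = -51.623, σ = 39.959

The p-quantile of Normal(μ,σ) is μ + z_p·σ, with z_{0.18} = -0.9154 and z_{0.77} = 0.7388.
Eliminate σ: μ = (z₂·x₁ − z₁·x₂)/(z₂ − z₁) = (0.7388·-88.2 − (-0.9154)·-22.1)/1.654 = -51.623.
Then σ = (x₂ − x₁)/(z₂ − z₁) = (-22.1 − -88.2)/1.654 = 39.959.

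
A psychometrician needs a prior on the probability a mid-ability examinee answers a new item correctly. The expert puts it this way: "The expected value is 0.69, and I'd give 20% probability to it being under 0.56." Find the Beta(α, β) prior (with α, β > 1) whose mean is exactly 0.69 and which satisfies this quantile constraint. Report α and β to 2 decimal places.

With mean 0.69 fixed, write α = 0.69s, β = 0.31s where s = α+β.
Need P(θ < 0.56) = 0.2 under Beta(0.69s, 0.31s). Normal approximation: (q−m)/√(m(1−m)/s) ≈ z_{0.2} = -0.842, so s ≈ 0.69·0.31·(-0.842)²/(0.56−0.69)² = 9.0.
At s = 9.0: P(θ<0.56) ≈ 0.193. Adjusting to match 0.2 gives s ≈ 8.35.
So α = 0.69·8.35 ≈ 5.76, β = 0.31·8.35 ≈ 2.59.

α ≈ 5.76, β ≈ 2.59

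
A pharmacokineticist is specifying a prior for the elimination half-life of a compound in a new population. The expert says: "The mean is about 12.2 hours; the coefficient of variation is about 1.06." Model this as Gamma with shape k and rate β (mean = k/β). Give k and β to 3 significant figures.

For Gamma(k, rate β): mean = k/β, variance = k/β², so CV = 1/√k.
CV = 1.06, hence k = 1/CV² = 0.89.
Then β = k/mean = 0.89/12.2 = 0.073.

k ≈ 0.89, β ≈ 0.073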